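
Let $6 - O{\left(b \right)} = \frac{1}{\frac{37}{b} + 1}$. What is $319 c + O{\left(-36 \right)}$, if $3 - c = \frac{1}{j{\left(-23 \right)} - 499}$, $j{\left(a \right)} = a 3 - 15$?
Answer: $\frac{52976}{53} \approx 999.55$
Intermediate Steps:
$j{\left(a \right)} = -15 + 3 a$ ($j{\left(a \right)} = 3 a - 15 = -15 + 3 a$)
$O{\left(b \right)} = 6 - \frac{1}{1 + \frac{37}{b}}$ ($O{\left(b \right)} = 6 - \frac{1}{\frac{37}{b} + 1} = 6 - \frac{1}{1 + \frac{37}{b}}$)
$c = \frac{1750}{583}$ ($c = 3 - \frac{1}{\left(-15 + 3 \left(-23\right)\right) - 499} = 3 - \frac{1}{\left(-15 - 69\right) - 499} = 3 - \frac{1}{-84 - 499} = 3 - \frac{1}{-583} = 3 - - \frac{1}{583} = 3 + \frac{1}{583} = \frac{1750}{583} \approx 3.0017$)
$319 c + O{\left(-36 \right)} = 319 \cdot \frac{1750}{583} + \frac{222 + 5 \left(-36\right)}{37 - 36} = \frac{50750}{53} + \frac{222 - 180}{1} = \frac{50750}{53} + 1 \cdot 42 = \frac{50750}{53} + 42 = \frac{52976}{53}$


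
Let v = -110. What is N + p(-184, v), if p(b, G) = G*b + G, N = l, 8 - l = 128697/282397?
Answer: 5686782089/282397 ≈ 20138.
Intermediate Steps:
l = 2130479/282397 (l = 8 - 128697/282397 = 2130479/282397 ≈ 7.5443)
N = 2130479/282397 ≈ 7.5443
p(b, G) = G + G*b
N + p(-184, v) = 2130479/282397 - 110*(1 - 184) = 2130479/282397 - 110*(-183) = 2130479/282397 + 20130 = 5686782089/282397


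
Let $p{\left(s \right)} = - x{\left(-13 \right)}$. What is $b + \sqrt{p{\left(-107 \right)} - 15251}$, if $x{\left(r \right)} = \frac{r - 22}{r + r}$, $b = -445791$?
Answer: $-445791 + \frac{i \sqrt{10310586}}{26} \approx -4.4579 \cdot 10^{5} + 123.5 i$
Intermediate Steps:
$x{\left(r \right)} = \frac{-22 + r}{2 r}$
$p{\left(s \right)} = - \frac{35}{26}$ ($p{\left(s \right)} = - \frac{-22 - 13}{2 \left(-13\right)} = - \frac{\left(-1\right) \left(-35\right)}{2 \cdot 13} = \left(-1\right) \frac{35}{26} = - \frac{35}{26}$)
$b + \sqrt{p{\left(-107 \right)} - 15251} = -445791 + \sqrt{- \frac{35}{26} - 15251} = -445791 + \sqrt{- \frac{396561}{26}} = -445791 + \frac{i \sqrt{10310586}}{26}$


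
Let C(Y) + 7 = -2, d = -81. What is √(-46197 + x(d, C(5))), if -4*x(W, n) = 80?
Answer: I*√46217 ≈ 214.98*I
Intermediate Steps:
C(Y) = -9 (C(Y) = -7 - 2 = -9)
x(W, n) = -20 (x(W, n) = -¼*80 = -20)
√(-46197 + x(d, C(5))) = √(-46197 - 20) = √(-46217) = I*√46217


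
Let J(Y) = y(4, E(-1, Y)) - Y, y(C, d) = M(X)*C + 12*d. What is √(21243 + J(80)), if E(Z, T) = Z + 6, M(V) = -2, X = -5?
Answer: √21215 ≈ 145.65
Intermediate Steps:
E(Z, T) = 6 + Z
y(C, d) = -2*C + 12*d
J(Y) = 52 - Y (J(Y) = (-2*4 + 12*(6 - 1)) - Y = (-8 + 12*5) - Y = (-8 + 60) - Y = 52 - Y)
√(21243 + J(80)) = √(21243 + (52 - 1*80)) = √(21243 + (52 - 80)) = √(21243 - 28) = √21215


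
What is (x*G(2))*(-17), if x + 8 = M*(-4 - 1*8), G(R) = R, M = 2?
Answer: 1088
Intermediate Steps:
x = -32 (x = -8 + 2*(-4 - 1*8) = -8 + 2*(-4 - 8) = -8 + 2*(-12) = -8 - 24 = -32)
(x*G(2))*(-17) = -32*2*(-17) = -64*(-17) = 1088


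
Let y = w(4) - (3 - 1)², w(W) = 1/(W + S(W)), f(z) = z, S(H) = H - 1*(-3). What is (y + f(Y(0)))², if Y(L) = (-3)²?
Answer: 3136/121 ≈ 25.917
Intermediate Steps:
S(H) = 3 + H (S(H) = H + 3 = 3 + H)
Y(L) = 9
w(W) = 1/(3 + 2*W) (w(W) = 1/(W + (3 + W)) = 1/(3 + 2*W))
y = -43/11 (y = 1/(3 + 2*4) - (3 - 1)² = 1/(3 + 8) - 1*2² = 1/11 - 1*4 = 1/11 - 4 = -43/11 ≈ -3.9091)
(y + f(Y(0)))² = (-43/11 + 9)² = (56/11)² = 3136/121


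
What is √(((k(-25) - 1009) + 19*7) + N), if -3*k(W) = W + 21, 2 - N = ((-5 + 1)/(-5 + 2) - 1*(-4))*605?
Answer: I*√36894/3 ≈ 64.026*I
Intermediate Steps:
N = -9674/3 (N = 2 - ((-5 + 1)/(-5 + 2) - 1*(-4))*605 = 2 - (-4/(-3) + 4)*605 = 2 - (-4*(-⅓) + 4)*605 = 2 - (4/3 + 4)*605 = 2 - 16*605/3 = 2 - 1*9680/3 = 2 - 9680/3 = -9674/3 ≈ -3224.7)
k(W) = -7 - W/3 (k(W) = -(W + 21)/3 = -(21 + W)/3 = -7 - W/3)
√(((k(-25) - 1009) + 19*7) + N) = √((((-7 - ⅓*(-25)) - 1009) + 19*7) - 9674/3) = √((((-7 + 25/3) - 1009) + 133) - 9674/3) = √(((4/3 - 1009) + 133) - 9674/3) = √((-3023/3 + 133) - 9674/3) = √(-2624/3 - 9674/3) = √(-12298/3) = I*√36894/3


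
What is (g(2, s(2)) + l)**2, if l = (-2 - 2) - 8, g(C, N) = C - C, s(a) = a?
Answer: 144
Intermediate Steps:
g(C, N) = 0
l = -12 (l = -4 - 8 = -12)
(g(2, s(2)) + l)**2 = (0 - 12)**2 = (-12)**2 = 144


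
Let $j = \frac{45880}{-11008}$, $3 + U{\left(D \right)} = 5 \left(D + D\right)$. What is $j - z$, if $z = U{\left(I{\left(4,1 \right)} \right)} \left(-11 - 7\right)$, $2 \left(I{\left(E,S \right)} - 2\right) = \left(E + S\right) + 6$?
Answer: $\frac{1777561}{1376} \approx 1291.8$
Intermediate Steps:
$I{\left(E,S \right)} = 5 + \frac{E}{2} + \frac{S}{2}$ ($I{\left(E,S \right)} = 2 + \frac{\left(E + S\right) + 6}{2} = 2 + \frac{6 + E + S}{2} = 2 + \left(3 + \frac{E}{2} + \frac{S}{2}\right) = 5 + \frac{E}{2} + \frac{S}{2}$)
$U{\left(D \right)} = -3 + 10 D$ ($U{\left(D \right)} = -3 + 5 \left(D + D\right) = -3 + 5 \cdot 2 D = -3 + 10 D$)
$z = -1296$ ($z = \left(-3 + 10 \left(5 + \frac{1}{2} \cdot 4 + \frac{1}{2} \cdot 1\right)\right) \left(-11 - 7\right) = \left(-3 + 10 \left(5 + 2 + \frac{1}{2}\right)\right) \left(-18\right) = \left(-3 + 10 \cdot \frac{15}{2}\right) \left(-18\right) = \left(-3 + 75\right) \left(-18\right) = 72 \left(-18\right) = -1296$)
$j = - \frac{5735}{1376}$ ($j = 45880 \left(- \frac{1}{11008}\right) = - \frac{5735}{1376} \approx -4.1679$)
$j - z = - \frac{5735}{1376} - -1296 = - \frac{5735}{1376} + 1296 = \frac{1777561}{1376}$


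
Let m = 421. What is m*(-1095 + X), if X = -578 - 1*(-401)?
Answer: -535512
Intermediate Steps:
X = -177 (X = -578 + 401 = -177)
m*(-1095 + X) = 421*(-1095 - 177) = 421*(-1272) = -535512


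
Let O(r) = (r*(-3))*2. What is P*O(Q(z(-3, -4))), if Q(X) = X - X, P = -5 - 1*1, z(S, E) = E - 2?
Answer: 0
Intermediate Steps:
z(S, E) = -2 + E
P = -6 (P = -5 - 1 = -6)
Q(X) = 0
O(r) = -6*r (O(r) = -3*r*2 = -6*r)
P*O(Q(z(-3, -4))) = -(-36)*0 = -6*0 = 0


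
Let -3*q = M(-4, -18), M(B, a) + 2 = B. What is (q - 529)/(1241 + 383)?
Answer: -527/1624 ≈ -0.32451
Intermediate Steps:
M(B, a) = -2 + B
q = 2 (q = -(-2 - 4)/3 = -1/3*(-6) = 2)
(q - 529)/(1241 + 383) = (2 - 529)/(1241 + 383) = -527/1624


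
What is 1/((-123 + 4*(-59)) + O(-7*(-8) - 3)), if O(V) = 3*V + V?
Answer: -1/147 ≈ -0.0068027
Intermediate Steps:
O(V) = 4*V
1/((-123 + 4*(-59)) + O(-7*(-8) - 3)) = 1/((-123 + 4*(-59)) + 4*(-7*(-8) - 3)) = 1/((-123 - 236) + 4*(56 - 3)) = 1/(-359 + 4*53) = 1/(-359 + 212) = 1/(-147) = -1/147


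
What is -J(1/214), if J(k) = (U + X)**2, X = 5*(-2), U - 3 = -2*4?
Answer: -225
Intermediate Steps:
U = -5 (U = 3 - 2*4 = 3 - 8 = -5)
X = -10
J(k) = 225 (J(k) = (-5 - 10)**2 = (-15)**2 = 225)
-J(1/214) = -1*225 = -225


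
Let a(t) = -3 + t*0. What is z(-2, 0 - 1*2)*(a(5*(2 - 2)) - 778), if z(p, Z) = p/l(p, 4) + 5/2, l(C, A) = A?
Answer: -1562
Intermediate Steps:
a(t) = -3 (a(t) = -3 + 0 = -3)
z(p, Z) = 5/2 + p/4 (z(p, Z) = p/4 + 5/2 = 5/2 + p/4)
z(-2, 0 - 1*2)*(a(5*(2 - 2)) - 778) = (5/2 + (¼)*(-2))*(-3 - 778) = (5/2 - ½)*(-781) = 2*(-781) = -1562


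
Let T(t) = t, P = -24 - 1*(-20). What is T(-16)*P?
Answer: 64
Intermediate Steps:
P = -4 (P = -24 + 20 = -4)
T(-16)*P = -16*(-4) = 64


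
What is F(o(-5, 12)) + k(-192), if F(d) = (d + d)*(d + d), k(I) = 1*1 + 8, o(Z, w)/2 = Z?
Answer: 409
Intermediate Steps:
o(Z, w) = 2*Z
k(I) = 9 (k(I) = 1 + 8 = 9)
F(d) = 4*d² (F(d) = (2*d)*(2*d) = 4*d²)
F(o(-5, 12)) + k(-192) = 4*(2*(-5))² + 9 = 4*(-10)² + 9 = 4*100 + 9 = 400 + 9 = 409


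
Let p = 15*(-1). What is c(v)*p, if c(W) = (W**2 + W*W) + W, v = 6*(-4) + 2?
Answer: -14190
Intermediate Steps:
v = -22 (v = -24 + 2 = -22)
c(W) = W + 2*W**2 (c(W) = (W**2 + W**2) + W = 2*W**2 + W = W + 2*W**2)
p = -15
c(v)*p = -22*(1 + 2*(-22))*(-15) = -22*(1 - 44)*(-15) = -22*(-43)*(-15) = 946*(-15) = -14190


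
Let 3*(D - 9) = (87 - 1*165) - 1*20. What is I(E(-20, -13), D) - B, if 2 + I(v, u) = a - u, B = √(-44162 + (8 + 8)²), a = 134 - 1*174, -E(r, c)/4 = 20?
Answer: -55/3 - I*√43906 ≈ -18.333 - 209.54*I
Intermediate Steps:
E(r, c) = -80 (E(r, c) = -4*20 = -80)
a = -40 (a = 134 - 174 = -40)
D = -71/3 (D = 9 + ((87 - 1*165) - 1*20)/3 = 9 + ((87 - 165) - 20)/3 = 9 + (-78 - 20)/3 = 9 + (⅓)*(-98) = 9 - 98/3 = -71/3 ≈ -23.667)
B = I*√43906 (B = √(-44162 + 16²) = √(-44162 + 256) = √(-43906) = I*√43906 ≈ 209.54*I)
I(v, u) = -42 - u (I(v, u) = -2 + (-40 - u) = -42 - u)
I(E(-20, -13), D) - B = (-42 - 1*(-71/3)) - I*√43906 = (-42 + 71/3) - I*√43906 = -55/3 - I*√43906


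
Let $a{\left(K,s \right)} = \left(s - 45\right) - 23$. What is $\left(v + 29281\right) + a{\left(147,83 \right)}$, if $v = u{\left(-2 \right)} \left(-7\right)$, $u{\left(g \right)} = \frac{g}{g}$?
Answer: $29289$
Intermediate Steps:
$u{\left(g \right)} = 1$
$a{\left(K,s \right)} = -68 + s$ ($a{\left(K,s \right)} = \left(-45 + s\right) - 23 = -68 + s$)
$v = -7$ ($v = 1 \left(-7\right) = -7$)
$\left(v + 29281\right) + a{\left(147,83 \right)} = \left(-7 + 29281\right) + \left(-68 + 83\right) = 29274 + 15 = 29289$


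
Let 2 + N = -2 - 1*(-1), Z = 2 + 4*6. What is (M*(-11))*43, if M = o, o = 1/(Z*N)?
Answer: 473/78 ≈ 6.0641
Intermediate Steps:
Z = 26 (Z = 2 + 24 = 26)
N = -3 (N = -2 + (-2 - 1*(-1)) = -2 + (-2 + 1) = -2 - 1 = -3)
o = -1/78 (o = 1/(26*(-3)) = 1/(-78) = -1/78 ≈ -0.012821)
M = -1/78 ≈ -0.012821
(M*(-11))*43 = -1/78*(-11)*43 = (11/78)*43 = 473/78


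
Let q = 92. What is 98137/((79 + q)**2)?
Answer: 98137/29241 ≈ 3.3561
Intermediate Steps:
98137/((79 + q)**2) = 98137/((79 + 92)**2) = 98137/(171**2) = 98137/29241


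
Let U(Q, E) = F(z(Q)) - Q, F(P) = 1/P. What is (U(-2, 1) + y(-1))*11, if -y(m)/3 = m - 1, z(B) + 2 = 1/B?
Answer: 418/5 ≈ 83.600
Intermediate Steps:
z(B) = -2 + 1/B
y(m) = 3 - 3*m (y(m) = -3*(m - 1) = -3*(-1 + m) = 3 - 3*m)
U(Q, E) = 1/(-2 + 1/Q) - Q
(U(-2, 1) + y(-1))*11 = (-2*(-2)²/(-1 + 2*(-2)) + (3 - 3*(-1)))*11 = (-2*4/(-1 - 4) + (3 + 3))*11 = (-2*4/(-5) + 6)*11 = (-2*4*(-⅕) + 6)*11 = (8/5 + 6)*11 = (38/5)*11 = 418/5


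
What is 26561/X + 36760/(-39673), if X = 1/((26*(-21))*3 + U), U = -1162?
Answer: -2950512785160/39673 ≈ -7.4371e+7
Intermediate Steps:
X = -1/2800 (X = 1/((26*(-21))*3 - 1162) = 1/(-546*3 - 1162) = 1/(-1638 - 1162) = 1/(-2800) = -1/2800 ≈ -0.00035714)
26561/X + 36760/(-39673) = 26561/(-1/2800) + 36760/(-39673) = 26561*(-2800) + 36760*(-1/39673) = -74370800 - 36760/39673 = -2950512785160/39673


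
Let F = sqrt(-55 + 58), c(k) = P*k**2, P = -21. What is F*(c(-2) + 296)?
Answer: 212*sqrt(3) ≈ 367.19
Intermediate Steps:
c(k) = -21*k**2
F = sqrt(3) ≈ 1.7320
F*(c(-2) + 296) = sqrt(3)*(-21*(-2)**2 + 296) = sqrt(3)*(-21*4 + 296) = sqrt(3)*(-84 + 296) = sqrt(3)*212 = 212*sqrt(3)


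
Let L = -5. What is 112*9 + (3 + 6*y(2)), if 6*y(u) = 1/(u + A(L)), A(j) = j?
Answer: 3032/3 ≈ 1010.7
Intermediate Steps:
y(u) = 1/(6*(-5 + u)) (y(u) = 1/(6*(u - 5)) = 1/(6*(-5 + u)))
112*9 + (3 + 6*y(2)) = 112*9 + (3 + 6*(1/(6*(-5 + 2)))) = 1008 + (3 + 6*((⅙)/(-3))) = 1008 + (3 + 6*((⅙)*(-⅓))) = 1008 + (3 + 6*(-1/18)) = 1008 + (3 - ⅓) = 1008 + 8/3 = 3032/3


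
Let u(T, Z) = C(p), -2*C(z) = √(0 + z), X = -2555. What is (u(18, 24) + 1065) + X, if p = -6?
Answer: -1490 - I*√6/2 ≈ -1490.0 - 1.2247*I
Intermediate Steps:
C(z) = -√z/2 (C(z) = -√(0 + z)/2 = -√z/2)
u(T, Z) = -I*√6/2
(u(18, 24) + 1065) + X = (-I*√6/2 + 1065) - 2555 = (1065 - I*√6/2) - 2555 = -1490 - I*√6/2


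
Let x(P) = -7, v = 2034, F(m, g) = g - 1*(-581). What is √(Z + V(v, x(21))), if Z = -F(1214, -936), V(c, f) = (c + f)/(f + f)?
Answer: 3*√4578/14 ≈ 14.499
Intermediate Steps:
F(m, g) = 581 + g (F(m, g) = g + 581 = 581 + g)
V(c, f) = (c + f)/(2*f) (V(c, f) = (c + f)/((2*f)) = (c + f)*(1/(2*f)) = (c + f)/(2*f))
Z = 355 (Z = -(581 - 936) = -1*(-355) = 355)
√(Z + V(v, x(21))) = √(355 + (½)*(2034 - 7)/(-7)) = √(355 + (½)*(-⅐)*2027) = √(355 - 2027/14) = √(2943/14) = 3*√4578/14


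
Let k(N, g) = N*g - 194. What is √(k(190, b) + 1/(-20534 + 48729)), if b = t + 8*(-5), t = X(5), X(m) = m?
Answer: 3*I*√604521410545/28195 ≈ 82.729*I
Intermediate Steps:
t = 5
b = -35 (b = 5 + 8*(-5) = 5 - 40 = -35)
k(N, g) = -194 + N*g
√(k(190, b) + 1/(-20534 + 48729)) = √((-194 + 190*(-35)) + 1/(-20534 + 48729)) = √((-194 - 6650) + 1/28195) = √(-6844 + 1/28195) = √(-192966579/28195) = 3*I*√604521410545/28195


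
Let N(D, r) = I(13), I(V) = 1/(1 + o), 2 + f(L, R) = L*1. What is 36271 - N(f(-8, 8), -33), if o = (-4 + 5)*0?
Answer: 36270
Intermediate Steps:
o = 0 (o = 1*0 = 0)
f(L, R) = -2 + L (f(L, R) = -2 + L*1 = -2 + L)
I(V) = 1 (I(V) = 1/(1 + 0) = 1/1 = 1)
N(D, r) = 1
36271 - N(f(-8, 8), -33) = 36271 - 1*1 = 36271 - 1 = 36270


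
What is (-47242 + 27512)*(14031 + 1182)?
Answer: -300152490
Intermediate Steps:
(-47242 + 27512)*(14031 + 1182) = -19730*15213 = -300152490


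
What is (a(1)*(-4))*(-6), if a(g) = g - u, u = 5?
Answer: -96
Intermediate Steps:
a(g) = -5 + g (a(g) = g - 1*5 = g - 5 = -5 + g)
(a(1)*(-4))*(-6) = ((-5 + 1)*(-4))*(-6) = -4*(-4)*(-6) = 16*(-6) = -96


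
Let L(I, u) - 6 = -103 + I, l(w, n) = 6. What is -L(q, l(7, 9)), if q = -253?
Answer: 350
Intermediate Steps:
L(I, u) = -97 + I (L(I, u) = 6 + (-103 + I) = -97 + I)
-L(q, l(7, 9)) = -(-97 - 253) = -1*(-350) = 350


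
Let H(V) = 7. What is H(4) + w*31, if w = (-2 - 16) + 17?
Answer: -24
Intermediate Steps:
w = -1 (w = -18 + 17 = -1)
H(4) + w*31 = 7 - 1*31 = 7 - 31 = -24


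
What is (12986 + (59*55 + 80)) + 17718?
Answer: 34029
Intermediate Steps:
(12986 + (59*55 + 80)) + 17718 = (12986 + (3245 + 80)) + 17718 = (12986 + 3325) + 17718 = 16311 + 17718 = 34029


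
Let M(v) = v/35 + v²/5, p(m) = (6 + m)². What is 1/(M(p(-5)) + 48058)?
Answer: 35/1682038 ≈ 2.0808e-5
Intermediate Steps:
M(v) = v²/5 + v/35 (M(v) = v*(1/35) + v²*(⅕) = v/35 + v²/5 = v²/5 + v/35)
1/(M(p(-5)) + 48058) = 1/((6 - 5)²*(1 + 7*(6 - 5)²)/35 + 48058) = 1/((1/35)*1²*(1 + 7*1²) + 48058) = 1/((1/35)*1*(1 + 7*1) + 48058) = 1/((1/35)*1*(1 + 7) + 48058) = 1/((1/35)*1*8 + 48058) = 1/(8/35 + 48058) = 1/(1682038/35) = 35/1682038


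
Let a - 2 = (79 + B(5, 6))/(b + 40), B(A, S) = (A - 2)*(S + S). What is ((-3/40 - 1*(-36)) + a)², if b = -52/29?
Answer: 205715766481/122766400 ≈ 1675.7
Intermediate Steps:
B(A, S) = 2*S*(-2 + A) (B(A, S) = (-2 + A)*(2*S) = 2*S*(-2 + A))
b = -52/29 (b = -52*1/29 = -52/29 ≈ -1.7931)
a = 5551/1108 (a = 2 + (79 + 2*6*(-2 + 5))/(-52/29 + 40) = 2 + (79 + 2*6*3)/(1108/29) = 2 + (79 + 36)*(29/1108) = 2 + 115*(29/1108) = 2 + 3335/1108 = 5551/1108 ≈ 5.0099)
((-3/40 - 1*(-36)) + a)² = ((-3/40 - 1*(-36)) + 5551/1108)² = ((-3*1/40 + 36) + 5551/1108)² = ((-3/40 + 36) + 5551/1108)² = (1437/40 + 5551/1108)² = (453559/11080)² = 205715766481/122766400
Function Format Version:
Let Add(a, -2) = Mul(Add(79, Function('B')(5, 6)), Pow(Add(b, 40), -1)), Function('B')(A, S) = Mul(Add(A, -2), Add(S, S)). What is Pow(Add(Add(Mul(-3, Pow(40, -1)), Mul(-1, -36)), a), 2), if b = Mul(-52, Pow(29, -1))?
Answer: Rational(205715766481, 122766400) ≈ 1675.7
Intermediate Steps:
Function('B')(A, S) = Mul(2, S, Add(-2, A)) (Function('B')(A, S) = Mul(Add(-2, A), Mul(2, S)) = Mul(2, S, Add(-2, A)))
b = Rational(-52, 29) (b = Mul(-52, Rational(1, 29)) = Rational(-52, 29) ≈ -1.7931)
a = Rational(5551, 1108) (a = Add(2, Mul(Add(79, Mul(2, 6, Add(-2, 5))), Pow(Add(Rational(-52, 29), 40), -1))) = Add(2, Mul(Add(79, Mul(2, 6, 3)), Pow(Rational(1108, 29), -1))) = Add(2, Mul(Add(79, 36), Rational(29, 1108))) = Add(2, Mul(115, Rational(29, 1108))) = Add(2, Rational(3335, 1108)) = Rational(5551, 1108) ≈ 5.0099)
Pow(Add(Add(Mul(-3, Pow(40, -1)), Mul(-1, -36)), a), 2) = Pow(Add(Add(Mul(-3, Pow(40, -1)), Mul(-1, -36)), Rational(5551, 1108)), 2) = Pow(Add(Add(Mul(-3, Rational(1, 40)), 36), Rational(5551, 1108)), 2) = Pow(Add(Add(Rational(-3, 40), 36), Rational(5551, 1108)), 2) = Pow(Add(Rational(1437, 40), Rational(5551, 1108)), 2) = Pow(Rational(453559, 11080), 2) = Rational(205715766481, 122766400)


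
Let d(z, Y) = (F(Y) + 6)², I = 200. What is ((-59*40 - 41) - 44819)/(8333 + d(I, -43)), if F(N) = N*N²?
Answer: -7870/1053402889 ≈ -7.4710e-6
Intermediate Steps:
F(N) = N³
d(z, Y) = (6 + Y³)² (d(z, Y) = (Y³ + 6)² = (6 + Y³)²)
((-59*40 - 41) - 44819)/(8333 + d(I, -43)) = ((-59*40 - 41) - 44819)/(8333 + (6 + (-43)³)²) = ((-2360 - 41) - 44819)/(8333 + (6 - 79507)²) = (-2401 - 44819)/(8333 + (-79501)²) = -47220/(8333 + 6320409001) = -47220/6320417334 = -47220*1/6320417334 = -7870/1053402889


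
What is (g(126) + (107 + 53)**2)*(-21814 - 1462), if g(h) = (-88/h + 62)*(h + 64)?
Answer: -54618996080/63 ≈ -8.6697e+8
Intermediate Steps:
g(h) = (62 - 88/h)*(64 + h)
(g(126) + (107 + 53)**2)*(-21814 - 1462) = ((3880 - 5632/126 + 62*126) + (107 + 53)**2)*(-21814 - 1462) = ((3880 - 5632*1/126 + 7812) + 160**2)*(-23276) = ((3880 - 2816/63 + 7812) + 25600)*(-23276) = (733780/63 + 25600)*(-23276) = (2346580/63)*(-23276) = -54618996080/63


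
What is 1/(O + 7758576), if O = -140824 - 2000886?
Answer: 1/5616866 ≈ 1.7804e-7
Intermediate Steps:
O = -2141710
1/(O + 7758576) = 1/(-2141710 + 7758576) = 1/5616866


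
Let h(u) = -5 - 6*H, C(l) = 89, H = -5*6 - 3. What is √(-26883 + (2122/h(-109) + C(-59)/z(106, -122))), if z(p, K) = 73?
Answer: 2*I*√1333462224714/14089 ≈ 163.92*I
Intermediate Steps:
H = -33 (H = -30 - 3 = -33)
h(u) = 193 (h(u) = -5 - 6*(-33) = -5 + 198 = 193)
√(-26883 + (2122/h(-109) + C(-59)/z(106, -122))) = √(-26883 + (2122/193 + 89/73)) = √(-26883 + 172083/14089) = √(-378582504/14089) = 2*I*√1333462224714/14089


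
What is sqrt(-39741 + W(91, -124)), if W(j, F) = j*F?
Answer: 5*I*sqrt(2041) ≈ 225.89*I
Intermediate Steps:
W(j, F) = F*j
sqrt(-39741 + W(91, -124)) = sqrt(-39741 - 124*91) = sqrt(-39741 - 11284) = sqrt(-51025) = 5*I*sqrt(2041)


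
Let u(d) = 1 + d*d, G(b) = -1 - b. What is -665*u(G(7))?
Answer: -43225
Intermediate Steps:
u(d) = 1 + d²
-665*u(G(7)) = -665*(1 + (-1 - 1*7)²) = -665*(1 + (-1 - 7)²) = -665*(1 + (-8)²) = -665*(1 + 64) = -665*65 = -43225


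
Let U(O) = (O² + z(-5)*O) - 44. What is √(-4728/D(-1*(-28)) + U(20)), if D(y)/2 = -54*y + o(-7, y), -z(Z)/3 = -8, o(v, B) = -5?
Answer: 4*√120466487/1517 ≈ 28.941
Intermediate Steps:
z(Z) = 24 (z(Z) = -3*(-8) = 24)
D(y) = -10 - 108*y (D(y) = 2*(-54*y - 5) = 2*(-5 - 54*y) = -10 - 108*y)
U(O) = -44 + O² + 24*O (U(O) = (O² + 24*O) - 44 = -44 + O² + 24*O)
√(-4728/D(-1*(-28)) + U(20)) = √(-4728/(-10 - (-108)*(-28)) + (-44 + 20² + 24*20)) = √(-4728/(-10 - 108*28) + (-44 + 400 + 480)) = √(-4728/(-10 - 3024) + 836) = √(-4728/(-3034) + 836) = √(-4728*(-1/3034) + 836) = √(2364/1517 + 836) = √(1270576/1517) = 4*√120466487/1517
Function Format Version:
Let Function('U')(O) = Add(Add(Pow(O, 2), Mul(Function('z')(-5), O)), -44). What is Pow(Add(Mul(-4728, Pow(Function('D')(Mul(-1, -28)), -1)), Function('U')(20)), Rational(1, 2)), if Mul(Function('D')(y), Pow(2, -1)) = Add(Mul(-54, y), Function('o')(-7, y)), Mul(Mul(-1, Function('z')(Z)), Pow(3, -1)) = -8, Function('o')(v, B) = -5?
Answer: Mul(Rational(4, 1517), Pow(120466487, Rational(1, 2))) ≈ 28.941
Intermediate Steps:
Function('z')(Z) = 24 (Function('z')(Z) = Mul(-3, -8) = 24)
Function('D')(y) = Add(-10, Mul(-108, y)) (Function('D')(y) = Mul(2, Add(Mul(-54, y), -5)) = Mul(2, Add(-5, Mul(-54, y))) = Add(-10, Mul(-108, y)))
Function('U')(O) = Add(-44, Pow(O, 2), Mul(24, O)) (Function('U')(O) = Add(Add(Pow(O, 2), Mul(24, O)), -44) = Add(-44, Pow(O, 2), Mul(24, O)))
Pow(Add(Mul(-4728, Pow(Function('D')(Mul(-1, -28)), -1)), Function('U')(20)), Rational(1, 2)) = Pow(Add(Mul(-4728, Pow(Add(-10, Mul(-108, Mul(-1, -28))), -1)), Add(-44, Pow(20, 2), Mul(24, 20))), Rational(1, 2)) = Pow(Add(Mul(-4728, Pow(Add(-10, Mul(-108, 28)), -1)), Add(-44, 400, 480)), Rational(1, 2)) = Pow(Add(Mul(-4728, Pow(Add(-10, -3024), -1)), 836), Rational(1, 2)) = Pow(Add(Mul(-4728, Pow(-3034, -1)), 836), Rational(1, 2)) = Pow(Add(Mul(-4728, Rational(-1, 3034)), 836), Rational(1, 2)) = Pow(Add(Rational(2364, 1517), 836), Rational(1, 2)) = Pow(Rational(1270576, 1517), Rational(1, 2)) = Mul(Rational(4, 1517), Pow(120466487, Rational(1, 2)))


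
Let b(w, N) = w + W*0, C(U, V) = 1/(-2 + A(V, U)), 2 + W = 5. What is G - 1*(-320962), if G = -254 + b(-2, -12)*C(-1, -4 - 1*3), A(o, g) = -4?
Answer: 962125/3 ≈ 3.2071e+5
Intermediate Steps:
W = 3 (W = -2 + 5 = 3)
C(U, V) = -⅙ (C(U, V) = 1/(-2 - 4) = 1/(-6) = -⅙)
b(w, N) = w (b(w, N) = w + 3*0 = w + 0 = w)
G = -761/3 (G = -254 - 2*(-⅙) = -254 + ⅓ = -761/3 ≈ -253.67)
G - 1*(-320962) = -761/3 - 1*(-320962) = -761/3 + 320962 = 962125/3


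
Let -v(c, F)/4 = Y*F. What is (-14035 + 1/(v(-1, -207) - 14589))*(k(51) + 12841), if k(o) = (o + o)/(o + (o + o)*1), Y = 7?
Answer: -4754360849900/26379 ≈ -1.8023e+8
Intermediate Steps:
v(c, F) = -28*F
k(o) = ⅔ (k(o) = (2*o)/(o + (2*o)*1) = (2*o)/(o + 2*o) = (2*o)/((3*o)) = (2*o)*(1/(3*o)) = ⅔)
(-14035 + 1/(v(-1, -207) - 14589))*(k(51) + 12841) = (-14035 + 1/(-28*(-207) - 14589))*(⅔ + 12841) = (-14035 + 1/(5796 - 14589))*(38525/3) = (-14035 + 1/(-8793))*(38525/3) = (-14035 - 1/8793)*(38525/3) = -123409756/8793*38525/3 = -4754360849900/26379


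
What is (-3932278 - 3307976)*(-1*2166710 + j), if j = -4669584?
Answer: 49496504978676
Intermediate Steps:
(-3932278 - 3307976)*(-1*2166710 + j) = (-3932278 - 3307976)*(-1*2166710 - 4669584) = -7240254*(-2166710 - 4669584) = -7240254*(-6836294) = 49496504978676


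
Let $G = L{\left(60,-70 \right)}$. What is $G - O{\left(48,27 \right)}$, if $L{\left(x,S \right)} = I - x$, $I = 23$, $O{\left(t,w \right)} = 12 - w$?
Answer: $-22$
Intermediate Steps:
$L{\left(x,S \right)} = 23 - x$
$G = -37$ ($G = 23 - 60 = -37$)
$G - O{\left(48,27 \right)} = -37 - \left(12 - 27\right) = -37 - -15 = -37 + 15 = -22$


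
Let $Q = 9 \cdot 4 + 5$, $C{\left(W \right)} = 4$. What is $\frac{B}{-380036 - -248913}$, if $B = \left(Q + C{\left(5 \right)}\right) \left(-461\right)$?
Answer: $\frac{20745}{131123} \approx 0.15821$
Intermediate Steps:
$Q = 41$ ($Q = 36 + 5 = 41$)
$B = -20745$ ($B = \left(41 + 4\right) \left(-461\right) = 45 \left(-461\right) = -20745$)
$\frac{B}{-380036 - -248913} = - \frac{20745}{-380036 - -248913} = - \frac{20745}{-380036 + 248913} = - \frac{20745}{-131123} = \left(-20745\right) \left(- \frac{1}{131123}\right) = \frac{20745}{131123}$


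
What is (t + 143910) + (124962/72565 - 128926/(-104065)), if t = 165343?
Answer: 467067838264429/1510295345 ≈ 3.0926e+5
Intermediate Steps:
(t + 143910) + (124962/72565 - 128926/(-104065)) = (165343 + 143910) + (124962/72565 - 128926/(-104065)) = 309253 + (124962*(1/72565) - 128926*(-1/104065)) = 309253 + (124962/72565 + 128926/104065) = 309253 + 4471937144/1510295345 = 467067838264429/1510295345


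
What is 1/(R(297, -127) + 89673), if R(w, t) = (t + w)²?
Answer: 1/118573 ≈ 8.4336e-6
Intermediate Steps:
1/(R(297, -127) + 89673) = 1/((-127 + 297)² + 89673) = 1/(170² + 89673) = 1/(28900 + 89673) = 1/118573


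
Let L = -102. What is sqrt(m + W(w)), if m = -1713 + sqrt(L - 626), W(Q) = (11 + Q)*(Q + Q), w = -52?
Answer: sqrt(2551 + 2*I*sqrt(182)) ≈ 50.508 + 0.2671*I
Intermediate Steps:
W(Q) = 2*Q*(11 + Q) (W(Q) = (11 + Q)*(2*Q) = 2*Q*(11 + Q))
m = -1713 + 2*I*sqrt(182) (m = -1713 + sqrt(-102 - 626) = -1713 + sqrt(-728) = -1713 + 2*I*sqrt(182) ≈ -1713.0 + 26.981*I)
sqrt(m + W(w)) = sqrt((-1713 + 2*I*sqrt(182)) + 2*(-52)*(11 - 52)) = sqrt((-1713 + 2*I*sqrt(182)) + 2*(-52)*(-41)) = sqrt((-1713 + 2*I*sqrt(182)) + 4264) = sqrt(2551 + 2*I*sqrt(182))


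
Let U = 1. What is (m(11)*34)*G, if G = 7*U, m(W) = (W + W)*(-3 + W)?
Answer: 41888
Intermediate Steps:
m(W) = 2*W*(-3 + W) (m(W) = (2*W)*(-3 + W) = 2*W*(-3 + W))
G = 7 (G = 7*1 = 7)
(m(11)*34)*G = ((2*11*(-3 + 11))*34)*7 = ((2*11*8)*34)*7 = (176*34)*7 = 5984*7 = 41888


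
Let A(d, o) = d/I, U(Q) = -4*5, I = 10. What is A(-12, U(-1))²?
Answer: 36/25 ≈ 1.4400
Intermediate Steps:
U(Q) = -20
A(d, o) = d/10
A(-12, U(-1))² = ((⅒)*(-12))² = (-6/5)² = 36/25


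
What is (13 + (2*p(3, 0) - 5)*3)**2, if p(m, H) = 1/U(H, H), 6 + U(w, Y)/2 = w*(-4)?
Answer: 25/4 ≈ 6.2500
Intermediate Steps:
U(w, Y) = -12 - 8*w (U(w, Y) = -12 + 2*(w*(-4)) = -12 + 2*(-4*w) = -12 - 8*w)
p(m, H) = 1/(-12 - 8*H)
(13 + (2*p(3, 0) - 5)*3)**2 = (13 + (2*(-1/(12 + 8*0)) - 5)*3)**2 = (13 + (2*(-1/(12 + 0)) - 5)*3)**2 = (13 + (2*(-1/12) - 5)*3)**2 = (13 + (-1/6 - 5)*3)**2 = (13 - 31/6*3)**2 = (13 - 31/2)**2 = (-5/2)**2 = 25/4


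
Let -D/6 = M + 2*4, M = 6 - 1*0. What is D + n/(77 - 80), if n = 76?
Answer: -328/3 ≈ -109.33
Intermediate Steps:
M = 6 (M = 6 + 0 = 6)
D = -84 (D = -6*(6 + 2*4) = -6*(6 + 8) = -6*14 = -84)
D + n/(77 - 80) = -84 + 76/(77 - 80) = -84 + 76/(-3) = -84 + 76*(-1/3) = -84 - 76/3 = -328/3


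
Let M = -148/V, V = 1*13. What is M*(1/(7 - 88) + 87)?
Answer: -80216/81 ≈ -990.32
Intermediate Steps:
V = 13
M = -148/13 ≈ -11.385
M*(1/(7 - 88) + 87) = -148*(1/(7 - 88) + 87)/13 = -148*(1/(-81) + 87)/13 = -148*(-1/81 + 87)/13 = -148/13*7046/81 = -80216/81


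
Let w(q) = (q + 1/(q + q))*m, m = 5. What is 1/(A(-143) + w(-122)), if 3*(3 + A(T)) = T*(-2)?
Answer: -732/378947 ≈ -0.0019317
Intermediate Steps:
A(T) = -3 - 2*T/3 (A(T) = -3 + (T*(-2))/3 = -3 + (-2*T)/3 = -3 - 2*T/3)
w(q) = 5*q + 5/(2*q) (w(q) = (q + 1/(q + q))*5 = (q + 1/(2*q))*5 = 5*q + 5/(2*q))
1/(A(-143) + w(-122)) = 1/((-3 - ⅔*(-143)) + (5*(-122) + (5/2)/(-122))) = 1/((-3 + 286/3) + (-610 + (5/2)*(-1/122))) = 1/(277/3 + (-610 - 5/244)) = 1/(277/3 - 148845/244) = 1/(-378947/732) = -732/378947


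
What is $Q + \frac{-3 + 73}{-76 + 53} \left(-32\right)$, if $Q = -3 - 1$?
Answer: $\frac{2148}{23} \approx 93.391$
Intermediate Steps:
$Q = -4$ ($Q = -3 - 1 = -4$)
$Q + \frac{-3 + 73}{-76 + 53} \left(-32\right) = -4 + \frac{-3 + 73}{-76 + 53} \left(-32\right) = -4 + \frac{70}{-23} \left(-32\right) = -4 + 70 \left(- \frac{1}{23}\right) \left(-32\right) = -4 - - \frac{2240}{23} = -4 + \frac{2240}{23} = \frac{2148}{23}$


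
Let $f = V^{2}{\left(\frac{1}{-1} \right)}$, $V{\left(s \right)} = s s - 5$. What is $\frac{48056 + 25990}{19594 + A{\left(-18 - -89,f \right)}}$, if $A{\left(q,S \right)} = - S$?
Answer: $\frac{12341}{3263} \approx 3.7821$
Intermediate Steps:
$V{\left(s \right)} = -5 + s^{2}$ ($V{\left(s \right)} = s^{2} - 5 = -5 + s^{2}$)
$f = 16$ ($f = \left(-5 + \left(\frac{1}{-1}\right)^{2}\right)^{2} = \left(-5 + \left(-1\right)^{2}\right)^{2} = \left(-5 + 1\right)^{2} = \left(-4\right)^{2} = 16$)
$\frac{48056 + 25990}{19594 + A{\left(-18 - -89,f \right)}} = \frac{48056 + 25990}{19594 - 16} = \frac{74046}{19594 - 16} = \frac{74046}{19578} = 74046 \cdot \frac{1}{19578} = \frac{12341}{3263}$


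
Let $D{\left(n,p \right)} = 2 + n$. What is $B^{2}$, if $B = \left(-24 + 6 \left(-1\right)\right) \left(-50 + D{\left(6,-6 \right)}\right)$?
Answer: $1587600$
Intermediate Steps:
$B = 1260$ ($B = \left(-24 + 6 \left(-1\right)\right) \left(-50 + \left(2 + 6\right)\right) = \left(-24 - 6\right) \left(-50 + 8\right) = \left(-30\right) \left(-42\right) = 1260$)
$B^{2} = 1260^{2} = 1587600$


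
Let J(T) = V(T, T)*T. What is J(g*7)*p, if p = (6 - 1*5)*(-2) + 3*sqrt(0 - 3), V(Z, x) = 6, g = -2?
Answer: 168 - 252*I*sqrt(3) ≈ 168.0 - 436.48*I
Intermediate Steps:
J(T) = 6*T
p = -2 + 3*I*sqrt(3) (p = (6 - 5)*(-2) + 3*sqrt(-3) = 1*(-2) + 3*(I*sqrt(3)) = -2 + 3*I*sqrt(3) ≈ -2.0 + 5.1962*I)
J(g*7)*p = (6*(-2*7))*(-2 + 3*I*sqrt(3)) = (6*(-14))*(-2 + 3*I*sqrt(3)) = -84*(-2 + 3*I*sqrt(3)) = 168 - 252*I*sqrt(3)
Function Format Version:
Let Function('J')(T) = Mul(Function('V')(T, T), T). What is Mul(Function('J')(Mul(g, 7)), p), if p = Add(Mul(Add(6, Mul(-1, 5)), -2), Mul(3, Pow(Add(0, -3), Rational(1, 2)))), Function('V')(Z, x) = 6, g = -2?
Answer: Add(168, Mul(-252, I, Pow(3, Rational(1, 2)))) ≈ Add(168.00, Mul(-436.48, I))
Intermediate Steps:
Function('J')(T) = Mul(6, T)
p = Add(-2, Mul(3, I, Pow(3, Rational(1, 2)))) (p = Add(Mul(Add(6, -5), -2), Mul(3, Pow(-3, Rational(1, 2)))) = Add(Mul(1, -2), Mul(3, Mul(I, Pow(3, Rational(1, 2))))) = Add(-2, Mul(3, I, Pow(3, Rational(1, 2)))) ≈ Add(-2.0000, Mul(5.1962, I)))
Mul(Function('J')(Mul(g, 7)), p) = Mul(Mul(6, Mul(-2, 7)), Add(-2, Mul(3, I, Pow(3, Rational(1, 2))))) = Mul(Mul(6, -14), Add(-2, Mul(3, I, Pow(3, Rational(1, 2))))) = Mul(-84, Add(-2, Mul(3, I, Pow(3, Rational(1, 2))))) = Add(168, Mul(-252, I, Pow(3, Rational(1, 2))))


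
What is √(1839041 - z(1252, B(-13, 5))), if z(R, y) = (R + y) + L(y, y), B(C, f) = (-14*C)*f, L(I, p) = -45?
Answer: 2*√459231 ≈ 1355.3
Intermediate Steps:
B(C, f) = -14*C*f
z(R, y) = -45 + R + y (z(R, y) = (R + y) - 45 = -45 + R + y)
√(1839041 - z(1252, B(-13, 5))) = √(1839041 - (-45 + 1252 - 14*(-13)*5)) = √(1839041 - (-45 + 1252 + 910)) = √(1839041 - 1*2117) = √(1839041 - 2117) = √1836924 = 2*√459231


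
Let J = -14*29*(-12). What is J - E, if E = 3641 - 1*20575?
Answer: 21806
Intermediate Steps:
E = -16934 (E = 3641 - 20575 = -16934)
J = 4872 (J = -406*(-12) = 4872)
J - E = 4872 - 1*(-16934) = 4872 + 16934 = 21806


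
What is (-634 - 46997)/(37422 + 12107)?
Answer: -47631/49529 ≈ -0.96168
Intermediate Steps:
(-634 - 46997)/(37422 + 12107) = -47631/49529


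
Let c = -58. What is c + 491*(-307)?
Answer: -150795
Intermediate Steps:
c + 491*(-307) = -58 + 491*(-307) = -58 - 150737 = -150795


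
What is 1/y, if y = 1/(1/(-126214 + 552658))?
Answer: 1/426444 ≈ 2.3450e-6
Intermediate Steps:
y = 426444 (y = 1/(1/426444) = 426444)
1/y = 1/426444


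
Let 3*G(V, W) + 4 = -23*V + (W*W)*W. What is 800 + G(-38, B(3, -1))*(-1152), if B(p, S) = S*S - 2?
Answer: -332896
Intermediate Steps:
B(p, S) = -2 + S² (B(p, S) = S² - 2 = -2 + S²)
G(V, W) = -4/3 - 23*V/3 + W³/3 (G(V, W) = -4/3 + (-23*V + (W*W)*W)/3 = -4/3 + (-23*V + W²*W)/3 = -4/3 + (-23*V + W³)/3 = -4/3 + (W³ - 23*V)/3 = -4/3 + (-23*V/3 + W³/3) = -4/3 - 23*V/3 + W³/3)
800 + G(-38, B(3, -1))*(-1152) = 800 + (-4/3 - 23/3*(-38) + (-2 + (-1)²)³/3)*(-1152) = 800 + (-4/3 + 874/3 + (-2 + 1)³/3)*(-1152) = 800 + (-4/3 + 874/3 + (⅓)*(-1)³)*(-1152) = 800 + (-4/3 + 874/3 + (⅓)*(-1))*(-1152) = 800 + (-4/3 + 874/3 - ⅓)*(-1152) = 800 + (869/3)*(-1152) = 800 - 333696 = -332896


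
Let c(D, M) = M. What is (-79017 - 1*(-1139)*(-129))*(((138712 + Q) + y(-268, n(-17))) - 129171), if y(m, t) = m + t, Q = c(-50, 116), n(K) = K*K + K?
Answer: -2182883628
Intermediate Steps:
n(K) = K + K² (n(K) = K² + K = K + K²)
Q = 116
(-79017 - 1*(-1139)*(-129))*(((138712 + Q) + y(-268, n(-17))) - 129171) = (-79017 - 1*(-1139)*(-129))*(((138712 + 116) + (-268 - 17*(1 - 17))) - 129171) = (-79017 + 1139*(-129))*((138828 + (-268 - 17*(-16))) - 129171) = (-79017 - 146931)*((138828 + (-268 + 272)) - 129171) = -225948*((138828 + 4) - 129171) = -225948*(138832 - 129171) = -225948*9661 = -2182883628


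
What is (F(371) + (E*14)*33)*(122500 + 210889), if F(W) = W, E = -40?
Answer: -6037341401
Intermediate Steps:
(F(371) + (E*14)*33)*(122500 + 210889) = (371 - 40*14*33)*(122500 + 210889) = (371 - 560*33)*333389 = (371 - 18480)*333389 = -18109*333389 = -6037341401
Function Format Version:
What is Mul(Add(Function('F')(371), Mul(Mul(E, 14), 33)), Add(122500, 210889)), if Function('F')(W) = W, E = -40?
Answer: -6037341401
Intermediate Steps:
Mul(Add(Function('F')(371), Mul(Mul(E, 14), 33)), Add(122500, 210889)) = Mul(Add(371, Mul(Mul(-40, 14), 33)), Add(122500, 210889)) = Mul(Add(371, Mul(-560, 33)), 333389) = Mul(Add(371, -18480), 333389) = Mul(-18109, 333389) = -6037341401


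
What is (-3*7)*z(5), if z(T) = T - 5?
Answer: 0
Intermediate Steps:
z(T) = -5 + T
(-3*7)*z(5) = (-3*7)*(-5 + 5) = -21*0 = 0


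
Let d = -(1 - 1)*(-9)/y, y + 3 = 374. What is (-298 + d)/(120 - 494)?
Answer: 149/187 ≈ 0.79679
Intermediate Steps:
y = 371 (y = -3 + 374 = 371)
d = 0 (d = -(1 - 1)*(-9)/371 = -0*(-9)/371 = -0/371 = -1*0 = 0)
(-298 + d)/(120 - 494) = (-298 + 0)/(120 - 494) = -298/(-374) = -298*(-1/374) = 149/187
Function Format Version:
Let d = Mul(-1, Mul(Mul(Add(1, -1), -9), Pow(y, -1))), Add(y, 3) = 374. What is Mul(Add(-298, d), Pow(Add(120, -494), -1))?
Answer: Rational(149, 187) ≈ 0.79679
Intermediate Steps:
y = 371 (y = Add(-3, 374) = 371)
d = 0 (d = Mul(-1, Mul(Mul(Add(1, -1), -9), Pow(371, -1))) = Mul(-1, Mul(Mul(0, -9), Rational(1, 371))) = Mul(-1, Mul(0, Rational(1, 371))) = Mul(-1, 0) = 0)
Mul(Add(-298, d), Pow(Add(120, -494), -1)) = Mul(Add(-298, 0), Pow(Add(120, -494), -1)) = Mul(-298, Pow(-374, -1)) = Mul(-298, Rational(-1, 374)) = Rational(149, 187)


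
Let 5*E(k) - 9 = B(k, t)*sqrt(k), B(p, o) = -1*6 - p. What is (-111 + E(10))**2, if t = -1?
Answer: 300676/25 + 17472*sqrt(10)/25 ≈ 14237.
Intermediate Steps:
B(p, o) = -6 - p
E(k) = 9/5 + sqrt(k)*(-6 - k)/5 (E(k) = 9/5 + ((-6 - k)*sqrt(k))/5 = 9/5 + (sqrt(k)*(-6 - k))/5 = 9/5 + sqrt(k)*(-6 - k)/5)
(-111 + E(10))**2 = (-111 + (9/5 - sqrt(10)*(6 + 10)/5))**2 = (-111 + (9/5 - 1/5*sqrt(10)*16))**2 = (-111 + (9/5 - 16*sqrt(10)/5))**2 = (-546/5 - 16*sqrt(10)/5)**2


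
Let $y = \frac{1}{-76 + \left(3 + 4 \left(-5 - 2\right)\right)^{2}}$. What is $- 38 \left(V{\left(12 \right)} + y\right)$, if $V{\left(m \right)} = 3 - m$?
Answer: $\frac{187720}{549} \approx 341.93$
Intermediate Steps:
$y = \frac{1}{549}$ ($y = \frac{1}{-76 + \left(3 + 4 \left(-7\right)\right)^{2}} = \frac{1}{-76 + \left(3 - 28\right)^{2}} = \frac{1}{-76 + \left(-25\right)^{2}} = \frac{1}{-76 + 625} = \frac{1}{549} \approx 0.0018215$)
$- 38 \left(V{\left(12 \right)} + y\right) = - 38 \left(\left(3 - 12\right) + \frac{1}{549}\right) = - 38 \left(-9 + \frac{1}{549}\right) = \left(-38\right) \left(- \frac{4940}{549}\right) = \frac{187720}{549}$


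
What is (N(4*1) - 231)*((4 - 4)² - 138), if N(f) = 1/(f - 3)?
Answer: 31740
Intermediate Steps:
N(f) = 1/(-3 + f)
(N(4*1) - 231)*((4 - 4)² - 138) = (1/(-3 + 4*1) - 231)*((4 - 4)² - 138) = (1/(-3 + 4) - 231)*(0² - 138) = (1/1 - 231)*(0 - 138) = (1 - 231)*(-138) = -230*(-138) = 31740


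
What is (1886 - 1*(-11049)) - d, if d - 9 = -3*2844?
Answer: 21458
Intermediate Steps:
d = -8523 (d = 9 - 3*2844 = 9 - 8532 = -8523)
(1886 - 1*(-11049)) - d = (1886 - 1*(-11049)) - 1*(-8523) = (1886 + 11049) + 8523 = 12935 + 8523 = 21458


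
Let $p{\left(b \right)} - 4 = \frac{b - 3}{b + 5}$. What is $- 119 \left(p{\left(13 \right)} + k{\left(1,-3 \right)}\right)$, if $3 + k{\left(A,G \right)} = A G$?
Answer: $\frac{1547}{9} \approx 171.89$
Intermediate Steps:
$p{\left(b \right)} = 4 + \frac{-3 + b}{5 + b}$ ($p{\left(b \right)} = 4 + \frac{b - 3}{b + 5} = 4 + \frac{-3 + b}{5 + b}$)
$k{\left(A,G \right)} = -3 + A G$
$- 119 \left(p{\left(13 \right)} + k{\left(1,-3 \right)}\right) = - 119 \left(\frac{17 + 5 \cdot 13}{5 + 13} + \left(-3 + 1 \left(-3\right)\right)\right) = - 119 \left(\frac{17 + 65}{18} - 6\right) = - 119 \left(\frac{1}{18} \cdot 82 - 6\right) = - 119 \left(\frac{41}{9} - 6\right) = \left(-119\right) \left(- \frac{13}{9}\right) = \frac{1547}{9}$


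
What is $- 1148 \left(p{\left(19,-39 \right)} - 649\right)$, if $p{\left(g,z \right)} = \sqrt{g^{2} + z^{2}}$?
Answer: $745052 - 1148 \sqrt{1882} \approx 6.9525 \cdot 10^{5}$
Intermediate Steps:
$- 1148 \left(p{\left(19,-39 \right)} - 649\right) = - 1148 \left(\sqrt{19^{2} + \left(-39\right)^{2}} - 649\right) = - 1148 \left(\sqrt{361 + 1521} - 649\right) = - 1148 \left(\sqrt{1882} - 649\right) = - 1148 \left(-649 + \sqrt{1882}\right) = 745052 - 1148 \sqrt{1882}$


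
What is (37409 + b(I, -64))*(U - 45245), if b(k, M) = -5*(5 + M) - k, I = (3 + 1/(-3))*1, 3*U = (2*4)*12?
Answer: -1704590384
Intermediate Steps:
U = 32 (U = ((2*4)*12)/3 = (8*12)/3 = (⅓)*96 = 32)
I = 8/3 (I = (3 + 1*(-⅓))*1 = (3 - ⅓)*1 = (8/3)*1 = 8/3 ≈ 2.6667)
b(k, M) = -25 - k - 5*M (b(k, M) = (-25 - 5*M) - k = -25 - k - 5*M)
(37409 + b(I, -64))*(U - 45245) = (37409 + (-25 - 1*8/3 - 5*(-64)))*(32 - 45245) = (37409 + (-25 - 8/3 + 320))*(-45213) = (37409 + 877/3)*(-45213) = (113104/3)*(-45213) = -1704590384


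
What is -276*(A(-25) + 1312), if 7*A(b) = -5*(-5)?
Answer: -2541684/7 ≈ -3.6310e+5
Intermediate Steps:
A(b) = 25/7 (A(b) = (-5*(-5))/7 = (⅐)*25 = 25/7)
-276*(A(-25) + 1312) = -276*(25/7 + 1312) = -276*9209/7 = -2541684/7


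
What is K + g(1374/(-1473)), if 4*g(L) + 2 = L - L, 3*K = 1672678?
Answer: 3345353/6 ≈ 5.5756e+5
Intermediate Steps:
K = 1672678/3 (K = (1/3)*1672678 = 1672678/3 ≈ 5.5756e+5)
g(L) = -1/2 (g(L) = -1/2 + (L - L)/4 = -1/2 + (1/4)*0 = -1/2 + 0 = -1/2)
K + g(1374/(-1473)) = 1672678/3 - 1/2 = 3345353/6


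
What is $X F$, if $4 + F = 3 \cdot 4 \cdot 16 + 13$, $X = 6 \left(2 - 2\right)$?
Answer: $0$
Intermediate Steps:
$X = 0$ ($X = 6 \cdot 0 = 0$)
$F = 201$ ($F = -4 + \left(3 \cdot 4 \cdot 16 + 13\right) = -4 + \left(12 \cdot 16 + 13\right) = -4 + \left(192 + 13\right) = -4 + 205 = 201$)
$X F = 0 \cdot 201 = 0$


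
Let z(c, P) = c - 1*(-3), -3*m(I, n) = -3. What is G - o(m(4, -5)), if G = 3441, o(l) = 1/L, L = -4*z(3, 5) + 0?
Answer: 82585/24 ≈ 3441.0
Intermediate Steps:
m(I, n) = 1 (m(I, n) = -1/3*(-3) = 1)
z(c, P) = 3 + c (z(c, P) = c + 3 = 3 + c)
L = -24 (L = -4*(3 + 3) + 0 = -4*6 + 0 = -24 + 0 = -24)
o(l) = -1/24 (o(l) = 1/(-24) = -1/24)
G - o(m(4, -5)) = 3441 - 1*(-1/24) = 3441 + 1/24 = 82585/24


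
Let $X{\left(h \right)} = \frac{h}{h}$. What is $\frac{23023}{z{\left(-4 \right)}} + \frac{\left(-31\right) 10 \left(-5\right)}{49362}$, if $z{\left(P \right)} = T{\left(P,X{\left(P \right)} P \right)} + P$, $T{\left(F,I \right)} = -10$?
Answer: $- \frac{81174259}{49362} \approx -1644.5$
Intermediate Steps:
$X{\left(h \right)} = 1$
$z{\left(P \right)} = -10 + P$
$\frac{23023}{z{\left(-4 \right)}} + \frac{\left(-31\right) 10 \left(-5\right)}{49362} = \frac{23023}{-10 - 4} + \frac{\left(-31\right) 10 \left(-5\right)}{49362} = \frac{23023}{-14} + \left(-310\right) \left(-5\right) \frac{1}{49362} = 23023 \left(- \frac{1}{14}\right) + 1550 \cdot \frac{1}{49362} = - \frac{3289}{2} + \frac{775}{24681} = - \frac{81174259}{49362}$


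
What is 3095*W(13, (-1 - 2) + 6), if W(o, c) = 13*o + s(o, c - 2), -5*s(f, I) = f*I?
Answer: 515008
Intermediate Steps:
s(f, I) = -I*f/5 (s(f, I) = -f*I/5 = -I*f/5)
W(o, c) = 13*o - o*(-2 + c)/5 (W(o, c) = 13*o - (c - 2)*o/5 = 13*o - (-2 + c)*o/5 = 13*o - o*(-2 + c)/5)
3095*W(13, (-1 - 2) + 6) = 3095*((⅕)*13*(67 - ((-1 - 2) + 6))) = 3095*((⅕)*13*(67 - (-3 + 6))) = 3095*((⅕)*13*(67 - 1*3)) = 3095*((⅕)*13*(67 - 3)) = 3095*((⅕)*13*64) = 3095*(832/5) = 515008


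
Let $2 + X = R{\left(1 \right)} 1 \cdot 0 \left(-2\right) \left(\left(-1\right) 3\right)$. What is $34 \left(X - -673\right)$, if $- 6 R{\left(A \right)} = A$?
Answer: $22814$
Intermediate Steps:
$R{\left(A \right)} = - \frac{A}{6}$
$X = -2$ ($X = -2 + \left(- \frac{1}{6}\right) 1 \cdot 1 \cdot 0 \left(-2\right) \left(\left(-1\right) 3\right) = -2 + - \frac{0 \left(-2\right)}{6} \left(-3\right) = -2 + \left(- \frac{1}{6}\right) 0 \left(-3\right) = -2 + 0 \left(-3\right) = -2 + 0 = -2$)
$34 \left(X - -673\right) = 34 \left(-2 - -673\right) = 34 \left(-2 + 673\right) = 34 \cdot 671 = 22814$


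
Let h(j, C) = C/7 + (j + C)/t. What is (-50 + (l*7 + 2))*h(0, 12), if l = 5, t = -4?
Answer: 117/7 ≈ 16.714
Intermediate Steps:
h(j, C) = -3*C/28 - j/4 (h(j, C) = C/7 + (j + C)/(-4) = C*(1/7) + (C + j)*(-1/4) = C/7 + (-C/4 - j/4) = -3*C/28 - j/4)
(-50 + (l*7 + 2))*h(0, 12) = (-50 + (5*7 + 2))*(-3/28*12 - 1/4*0) = (-50 + (35 + 2))*(-9/7 + 0) = (-50 + 37)*(-9/7) = -13*(-9/7) = 117/7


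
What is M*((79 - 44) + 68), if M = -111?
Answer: -11433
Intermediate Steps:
M*((79 - 44) + 68) = -111*((79 - 44) + 68) = -111*(35 + 68) = -111*103 = -11433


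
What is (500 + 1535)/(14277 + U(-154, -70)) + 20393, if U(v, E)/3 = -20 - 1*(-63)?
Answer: 293783593/14406 ≈ 20393.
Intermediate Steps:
U(v, E) = 129 (U(v, E) = 3*(-20 - 1*(-63)) = 3*(-20 + 63) = 3*43 = 129)
(500 + 1535)/(14277 + U(-154, -70)) + 20393 = (500 + 1535)/(14277 + 129) + 20393 = 2035/14406 + 20393 = 293783593/14406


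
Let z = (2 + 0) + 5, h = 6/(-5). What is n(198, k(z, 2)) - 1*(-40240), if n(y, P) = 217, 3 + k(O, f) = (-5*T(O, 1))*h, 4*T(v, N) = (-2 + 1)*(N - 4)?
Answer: 40457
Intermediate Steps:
h = -6/5 (h = 6*(-⅕) = -6/5 ≈ -1.2000)
z = 7 (z = 2 + 5 = 7)
T(v, N) = 1 - N/4 (T(v, N) = ((-2 + 1)*(N - 4))/4 = (-(-4 + N))/4 = (4 - N)/4 = 1 - N/4)
k(O, f) = 3/2 (k(O, f) = -3 - 5*(1 - ¼*1)*(-6/5) = -3 - 5*(1 - ¼)*(-6/5) = -3 - 5*¾*(-6/5) = -3 - 15/4*(-6/5) = -3 + 9/2 = 3/2)
n(198, k(z, 2)) - 1*(-40240) = 217 - 1*(-40240) = 217 + 40240 = 40457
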